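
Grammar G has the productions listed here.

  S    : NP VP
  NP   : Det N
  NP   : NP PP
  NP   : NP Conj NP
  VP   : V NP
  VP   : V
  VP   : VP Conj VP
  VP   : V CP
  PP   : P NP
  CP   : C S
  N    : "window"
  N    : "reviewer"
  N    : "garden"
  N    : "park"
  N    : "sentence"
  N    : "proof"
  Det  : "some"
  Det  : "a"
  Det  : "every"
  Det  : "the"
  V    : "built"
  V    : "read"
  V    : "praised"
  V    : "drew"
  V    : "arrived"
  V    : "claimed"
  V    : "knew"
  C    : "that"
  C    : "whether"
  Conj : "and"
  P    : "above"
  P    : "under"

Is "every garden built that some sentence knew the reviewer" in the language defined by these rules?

Grammatical

S
  NP
    Det: every
    N: garden
  VP
    V: built
    CP
      C: that
      S
        NP
          Det: some
          N: sentence
        VP
          V: knew
          NP
            Det: the
            N: reviewer
Every word is introduced by a lexical rule and the phrasal rules combine the resulting categories into a single S.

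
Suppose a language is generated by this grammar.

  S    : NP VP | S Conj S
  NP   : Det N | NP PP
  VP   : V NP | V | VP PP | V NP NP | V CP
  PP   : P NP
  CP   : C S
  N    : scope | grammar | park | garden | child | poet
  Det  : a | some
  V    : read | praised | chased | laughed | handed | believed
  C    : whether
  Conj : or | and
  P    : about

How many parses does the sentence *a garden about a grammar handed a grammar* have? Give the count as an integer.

[S [NP [NP [Det a] [N garden]] [PP [P about] [NP [Det a] [N grammar]]]] [VP [V handed] [NP [Det a] [N grammar]]]]
No rule offers an alternative attachment or grouping for any span, so this is the only derivation.

1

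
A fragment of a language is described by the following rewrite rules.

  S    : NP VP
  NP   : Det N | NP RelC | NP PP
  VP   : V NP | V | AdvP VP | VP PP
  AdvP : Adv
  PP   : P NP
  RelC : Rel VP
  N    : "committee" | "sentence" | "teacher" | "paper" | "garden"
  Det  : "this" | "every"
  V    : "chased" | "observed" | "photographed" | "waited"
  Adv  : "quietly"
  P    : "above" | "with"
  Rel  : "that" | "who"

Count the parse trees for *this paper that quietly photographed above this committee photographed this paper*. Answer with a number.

Two of the 3 distinct bracketings:
[S [NP [NP [Det this] [N paper]] [RelC [Rel that] [VP [AdvP [Adv quietly]] [VP [VP [V photographed]] [PP [P above] [NP [Det this] [N committee]]]]]]] [VP [V photographed] [NP [Det this] [N paper]]]]
[S [NP [NP [Det this] [N paper]] [RelC [Rel that] [VP [VP [AdvP [Adv quietly]] [VP [V photographed]]] [PP [P above] [NP [Det this] [N committee]]]]]] [VP [V photographed] [NP [Det this] [N paper]]]]
The trees differ in how a recursive rule is bracketed over the same span.

3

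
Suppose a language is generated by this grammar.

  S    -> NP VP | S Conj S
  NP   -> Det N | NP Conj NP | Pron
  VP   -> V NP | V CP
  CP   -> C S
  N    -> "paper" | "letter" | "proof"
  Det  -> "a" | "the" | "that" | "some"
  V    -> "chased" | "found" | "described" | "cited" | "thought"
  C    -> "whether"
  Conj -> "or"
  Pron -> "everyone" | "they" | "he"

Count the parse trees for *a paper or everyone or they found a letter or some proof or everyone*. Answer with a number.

Two of the 4 distinct bracketings:
[S [NP [NP [Det a] [N paper]] [Conj or] [NP [NP [Pron everyone]] [Conj or] [NP [Pron they]]]] [VP [V found] [NP [NP [Det a] [N letter]] [Conj or] [NP [NP [Det some] [N proof]] [Conj or] [NP [Pron everyone]]]]]]
[S [NP [NP [Det a] [N paper]] [Conj or] [NP [NP [Pron everyone]] [Conj or] [NP [Pron they]]]] [VP [V found] [NP [NP [NP [Det a] [N letter]] [Conj or] [NP [Det some] [N proof]]] [Conj or] [NP [Pron everyone]]]]]
The trees differ in how a recursive rule is bracketed over the same span.

4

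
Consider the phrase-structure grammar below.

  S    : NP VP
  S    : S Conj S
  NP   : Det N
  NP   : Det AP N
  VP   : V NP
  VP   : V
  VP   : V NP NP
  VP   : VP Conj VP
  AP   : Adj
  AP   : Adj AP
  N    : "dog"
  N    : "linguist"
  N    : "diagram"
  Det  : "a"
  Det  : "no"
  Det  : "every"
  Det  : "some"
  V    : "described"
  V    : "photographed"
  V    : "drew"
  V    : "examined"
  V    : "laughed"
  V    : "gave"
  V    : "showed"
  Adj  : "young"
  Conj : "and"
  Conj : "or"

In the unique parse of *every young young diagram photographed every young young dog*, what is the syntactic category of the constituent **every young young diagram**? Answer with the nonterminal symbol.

S
  NP
    Det: every
    AP
      Adj: young
      AP
        Adj: young
    N: diagram
  VP
    V: photographed
    NP
      Det: every
      AP
        Adj: young
        AP
          Adj: young
      N: dog
The span 'every young young diagram' is the NP node built by NP → Det AP N.

NP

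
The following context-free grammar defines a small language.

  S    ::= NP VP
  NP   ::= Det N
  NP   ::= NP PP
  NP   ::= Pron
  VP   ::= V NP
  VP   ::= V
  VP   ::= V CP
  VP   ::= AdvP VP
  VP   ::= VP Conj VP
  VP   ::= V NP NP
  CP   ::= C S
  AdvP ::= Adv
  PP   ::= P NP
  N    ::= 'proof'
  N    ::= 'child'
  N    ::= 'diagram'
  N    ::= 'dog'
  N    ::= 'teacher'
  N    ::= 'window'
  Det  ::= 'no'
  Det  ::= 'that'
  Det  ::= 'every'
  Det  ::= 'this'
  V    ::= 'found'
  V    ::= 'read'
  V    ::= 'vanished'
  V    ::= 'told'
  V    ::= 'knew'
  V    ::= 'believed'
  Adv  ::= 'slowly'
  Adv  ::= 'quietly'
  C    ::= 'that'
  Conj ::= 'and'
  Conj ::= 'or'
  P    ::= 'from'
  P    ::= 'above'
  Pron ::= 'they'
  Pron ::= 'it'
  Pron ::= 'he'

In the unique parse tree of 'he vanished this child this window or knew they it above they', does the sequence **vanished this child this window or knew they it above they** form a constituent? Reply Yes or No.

Yes

[S [NP [Pron he]] [VP [VP [V vanished] [NP [Det this] [N child]] [NP [Det this] [N window]]] [Conj or] [VP [V knew] [NP [Pron they]] [NP [NP [Pron it]] [PP [P above] [NP [Pron they]]]]]]]
The words 'vanished this child this window or knew they it above they' are exhaustively dominated by a single VP node (built by VP → VP Conj VP), so they form a constituent.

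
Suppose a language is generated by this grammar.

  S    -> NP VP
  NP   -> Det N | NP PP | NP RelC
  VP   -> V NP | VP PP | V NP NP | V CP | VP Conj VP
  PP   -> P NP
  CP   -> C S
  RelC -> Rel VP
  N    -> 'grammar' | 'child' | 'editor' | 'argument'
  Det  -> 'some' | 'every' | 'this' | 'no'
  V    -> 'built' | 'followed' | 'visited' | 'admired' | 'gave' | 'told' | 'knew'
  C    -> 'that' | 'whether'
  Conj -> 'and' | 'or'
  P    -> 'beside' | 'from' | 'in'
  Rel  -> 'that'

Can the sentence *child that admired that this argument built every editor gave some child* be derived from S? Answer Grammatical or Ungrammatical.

For S → NP VP, no prefix of the string parses as an NP.

Ungrammatical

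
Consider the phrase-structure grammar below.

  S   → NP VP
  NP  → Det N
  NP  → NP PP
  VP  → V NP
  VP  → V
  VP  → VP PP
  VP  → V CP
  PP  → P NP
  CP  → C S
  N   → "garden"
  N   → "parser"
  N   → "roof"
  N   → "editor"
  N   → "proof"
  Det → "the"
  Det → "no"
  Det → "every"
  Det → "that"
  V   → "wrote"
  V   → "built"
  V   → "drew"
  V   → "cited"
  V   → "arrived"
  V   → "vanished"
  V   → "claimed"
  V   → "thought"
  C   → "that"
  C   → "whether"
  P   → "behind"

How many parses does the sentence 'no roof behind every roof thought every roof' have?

[S [NP [NP [Det no] [N roof]] [PP [P behind] [NP [Det every] [N roof]]]] [VP [V thought] [NP [Det every] [N roof]]]]
No rule offers an alternative attachment or grouping for any span, so this is the only derivation.

1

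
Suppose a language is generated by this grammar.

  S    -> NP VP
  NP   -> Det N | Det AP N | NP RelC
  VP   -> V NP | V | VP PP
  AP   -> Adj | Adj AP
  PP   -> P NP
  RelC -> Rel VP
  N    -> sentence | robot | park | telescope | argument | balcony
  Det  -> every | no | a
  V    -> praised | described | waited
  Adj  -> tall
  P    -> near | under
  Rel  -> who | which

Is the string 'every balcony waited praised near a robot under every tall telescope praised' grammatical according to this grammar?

Ungrammatical

For S → NP VP, the only prefix that parses as NP is 'every balcony', but the remainder 'waited praised near a robot under every tall telescope praised' is not a VP under these rules.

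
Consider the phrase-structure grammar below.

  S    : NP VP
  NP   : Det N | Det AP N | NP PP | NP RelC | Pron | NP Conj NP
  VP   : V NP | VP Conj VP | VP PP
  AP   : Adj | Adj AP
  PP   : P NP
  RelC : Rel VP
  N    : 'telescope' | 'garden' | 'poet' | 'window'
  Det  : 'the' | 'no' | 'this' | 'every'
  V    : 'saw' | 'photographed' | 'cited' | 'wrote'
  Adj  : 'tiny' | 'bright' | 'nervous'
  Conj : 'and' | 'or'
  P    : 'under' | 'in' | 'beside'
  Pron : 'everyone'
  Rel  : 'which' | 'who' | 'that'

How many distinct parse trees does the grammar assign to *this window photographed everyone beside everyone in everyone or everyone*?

Two of the 9 distinct bracketings:
[S [NP [Det this] [N window]] [VP [V photographed] [NP [NP [Pron everyone]] [PP [P beside] [NP [NP [Pron everyone]] [PP [P in] [NP [NP [Pron everyone]] [Conj or] [NP [Pron everyone]]]]]]]]]
[S [NP [Det this] [N window]] [VP [V photographed] [NP [NP [Pron everyone]] [PP [P beside] [NP [NP [NP [Pron everyone]] [PP [P in] [NP [Pron everyone]]]] [Conj or] [NP [Pron everyone]]]]]]]
The trees differ in how a recursive rule is bracketed over the same span.

9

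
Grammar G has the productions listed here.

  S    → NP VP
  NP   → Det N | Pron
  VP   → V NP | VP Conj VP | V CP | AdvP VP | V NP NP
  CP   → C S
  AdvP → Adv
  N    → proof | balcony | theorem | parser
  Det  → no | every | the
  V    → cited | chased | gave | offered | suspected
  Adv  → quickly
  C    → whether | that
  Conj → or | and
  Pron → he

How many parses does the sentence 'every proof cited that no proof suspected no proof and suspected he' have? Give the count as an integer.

2

The two bracketings:
[S [NP [Det every] [N proof]] [VP [VP [V cited] [CP [C that] [S [NP [Det no] [N proof]] [VP [V suspected] [NP [Det no] [N proof]]]]]] [Conj and] [VP [V suspected] [NP [Pron he]]]]]
[S [NP [Det every] [N proof]] [VP [V cited] [CP [C that] [S [NP [Det no] [N proof]] [VP [VP [V suspected] [NP [Det no] [N proof]]] [Conj and] [VP [V suspected] [NP [Pron he]]]]]]]]
The trees differ in how a recursive rule is bracketed over the same span.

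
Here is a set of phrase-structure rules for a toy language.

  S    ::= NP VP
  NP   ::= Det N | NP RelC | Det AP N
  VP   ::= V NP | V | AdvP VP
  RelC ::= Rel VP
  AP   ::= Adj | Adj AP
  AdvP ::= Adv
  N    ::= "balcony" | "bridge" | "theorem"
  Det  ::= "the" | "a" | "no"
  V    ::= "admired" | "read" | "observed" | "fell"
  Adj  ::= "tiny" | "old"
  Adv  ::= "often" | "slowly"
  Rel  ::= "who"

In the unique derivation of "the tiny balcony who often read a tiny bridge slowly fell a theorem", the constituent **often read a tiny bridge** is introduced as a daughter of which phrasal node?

RelC

[S [NP [NP [Det the] [AP [Adj tiny]] [N balcony]] [RelC [Rel who] [VP [AdvP [Adv often]] [VP [V read] [NP [Det a] [AP [Adj tiny]] [N bridge]]]]]] [VP [AdvP [Adv slowly]] [VP [V fell] [NP [Det a] [N theorem]]]]]
The span 'often read a tiny bridge' is the VP node built by VP → AdvP VP.
Its mother is the RelC built by RelC → Rel VP.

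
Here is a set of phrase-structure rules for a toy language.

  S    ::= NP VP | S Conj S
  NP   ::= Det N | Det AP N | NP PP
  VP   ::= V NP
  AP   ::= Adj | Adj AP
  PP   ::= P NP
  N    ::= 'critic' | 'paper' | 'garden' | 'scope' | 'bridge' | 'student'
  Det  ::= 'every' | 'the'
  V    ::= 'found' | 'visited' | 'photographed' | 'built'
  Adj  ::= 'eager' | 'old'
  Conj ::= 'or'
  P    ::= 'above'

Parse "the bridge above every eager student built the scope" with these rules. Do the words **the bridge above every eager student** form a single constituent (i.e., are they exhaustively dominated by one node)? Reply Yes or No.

[S [NP [NP [Det the] [N bridge]] [PP [P above] [NP [Det every] [AP [Adj eager]] [N student]]]] [VP [V built] [NP [Det the] [N scope]]]]
The words 'the bridge above every eager student' are exhaustively dominated by a single NP node (built by NP → NP PP), so they form a constituent.

Yes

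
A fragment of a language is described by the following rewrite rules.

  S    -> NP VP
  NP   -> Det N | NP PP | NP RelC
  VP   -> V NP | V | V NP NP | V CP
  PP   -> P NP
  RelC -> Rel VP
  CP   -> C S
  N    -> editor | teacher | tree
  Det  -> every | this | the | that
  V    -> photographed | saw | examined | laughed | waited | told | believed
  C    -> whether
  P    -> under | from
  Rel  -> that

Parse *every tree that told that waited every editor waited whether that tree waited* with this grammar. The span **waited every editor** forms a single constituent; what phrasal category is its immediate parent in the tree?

S
  NP
    NP
      NP
        Det: every
        N: tree
      RelC
        Rel: that
        VP
          V: told
    RelC
      Rel: that
      VP
        V: waited
        NP
          Det: every
          N: editor
  VP
    V: waited
    CP
      C: whether
      S
        NP
          Det: that
          N: tree
        VP
          V: waited
The span 'waited every editor' is the VP node built by VP → V NP.
Its mother is the RelC built by RelC → Rel VP.

RelC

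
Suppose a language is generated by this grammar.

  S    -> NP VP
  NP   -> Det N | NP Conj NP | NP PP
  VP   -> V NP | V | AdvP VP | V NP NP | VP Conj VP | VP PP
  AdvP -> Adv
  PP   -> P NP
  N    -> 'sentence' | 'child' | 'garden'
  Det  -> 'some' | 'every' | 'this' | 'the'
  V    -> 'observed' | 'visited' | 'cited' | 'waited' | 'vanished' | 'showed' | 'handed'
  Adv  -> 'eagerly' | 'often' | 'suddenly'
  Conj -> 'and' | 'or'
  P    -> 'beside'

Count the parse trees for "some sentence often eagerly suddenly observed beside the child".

4

Two of the 4 distinct bracketings:
[S [NP [Det some] [N sentence]] [VP [AdvP [Adv often]] [VP [AdvP [Adv eagerly]] [VP [AdvP [Adv suddenly]] [VP [VP [V observed]] [PP [P beside] [NP [Det the] [N child]]]]]]]]
[S [NP [Det some] [N sentence]] [VP [AdvP [Adv often]] [VP [AdvP [Adv eagerly]] [VP [VP [AdvP [Adv suddenly]] [VP [V observed]]] [PP [P beside] [NP [Det the] [N child]]]]]]]
The trees differ in how a recursive rule is bracketed over the same span.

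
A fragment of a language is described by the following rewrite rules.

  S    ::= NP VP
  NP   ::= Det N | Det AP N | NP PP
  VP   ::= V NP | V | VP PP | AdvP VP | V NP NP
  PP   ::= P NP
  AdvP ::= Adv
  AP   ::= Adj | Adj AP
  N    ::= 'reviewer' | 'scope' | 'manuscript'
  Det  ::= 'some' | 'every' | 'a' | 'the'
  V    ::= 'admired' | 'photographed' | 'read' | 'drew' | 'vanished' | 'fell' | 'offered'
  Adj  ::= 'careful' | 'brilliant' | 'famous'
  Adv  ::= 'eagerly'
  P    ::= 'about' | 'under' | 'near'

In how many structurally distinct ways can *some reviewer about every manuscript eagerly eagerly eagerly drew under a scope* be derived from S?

4

Two of the 4 distinct bracketings:
[S [NP [NP [Det some] [N reviewer]] [PP [P about] [NP [Det every] [N manuscript]]]] [VP [VP [AdvP [Adv eagerly]] [VP [AdvP [Adv eagerly]] [VP [AdvP [Adv eagerly]] [VP [V drew]]]]] [PP [P under] [NP [Det a] [N scope]]]]]
[S [NP [NP [Det some] [N reviewer]] [PP [P about] [NP [Det every] [N manuscript]]]] [VP [AdvP [Adv eagerly]] [VP [VP [AdvP [Adv eagerly]] [VP [AdvP [Adv eagerly]] [VP [V drew]]]] [PP [P under] [NP [Det a] [N scope]]]]]]
The trees differ in how a recursive rule is bracketed over the same span.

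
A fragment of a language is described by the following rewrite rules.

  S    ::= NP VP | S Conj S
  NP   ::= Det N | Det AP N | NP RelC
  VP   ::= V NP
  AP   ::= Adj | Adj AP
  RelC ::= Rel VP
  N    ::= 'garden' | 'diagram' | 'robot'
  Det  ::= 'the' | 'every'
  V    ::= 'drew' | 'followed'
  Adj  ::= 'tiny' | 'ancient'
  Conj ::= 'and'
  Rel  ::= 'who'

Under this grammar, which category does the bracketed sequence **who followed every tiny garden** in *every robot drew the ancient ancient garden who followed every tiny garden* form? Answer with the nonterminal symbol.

RelC

S
  NP
    Det: every
    N: robot
  VP
    V: drew
    NP
      NP
        Det: the
        AP
          Adj: ancient
          AP
            Adj: ancient
        N: garden
      RelC
        Rel: who
        VP
          V: followed
          NP
            Det: every
            AP
              Adj: tiny
            N: garden
The span 'who followed every tiny garden' is the RelC node built by RelC → Rel VP.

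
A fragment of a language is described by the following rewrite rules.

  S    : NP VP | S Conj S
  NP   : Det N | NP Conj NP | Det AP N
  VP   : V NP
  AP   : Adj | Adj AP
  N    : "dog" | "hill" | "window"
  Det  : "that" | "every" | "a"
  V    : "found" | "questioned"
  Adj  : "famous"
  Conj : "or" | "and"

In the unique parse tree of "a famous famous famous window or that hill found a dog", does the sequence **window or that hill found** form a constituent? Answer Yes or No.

No

[S [NP [NP [Det a] [AP [Adj famous] [AP [Adj famous] [AP [Adj famous]]]] [N window]] [Conj or] [NP [Det that] [N hill]]] [VP [V found] [NP [Det a] [N dog]]]]
The smallest constituent containing 'window or that hill found' is the S spanning 'a famous famous famous window or that hill found a dog'; no single node in the tree dominates exactly the given words.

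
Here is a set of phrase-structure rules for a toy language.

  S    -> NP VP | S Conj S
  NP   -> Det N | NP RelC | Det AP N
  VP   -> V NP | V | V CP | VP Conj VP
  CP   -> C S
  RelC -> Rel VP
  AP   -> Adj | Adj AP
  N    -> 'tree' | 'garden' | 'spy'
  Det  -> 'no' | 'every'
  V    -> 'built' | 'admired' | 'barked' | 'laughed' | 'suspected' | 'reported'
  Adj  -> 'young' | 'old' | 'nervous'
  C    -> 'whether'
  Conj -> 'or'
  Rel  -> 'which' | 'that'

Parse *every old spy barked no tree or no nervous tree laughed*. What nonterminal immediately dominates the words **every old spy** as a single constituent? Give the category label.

NP

[S [S [NP [Det every] [AP [Adj old]] [N spy]] [VP [V barked] [NP [Det no] [N tree]]]] [Conj or] [S [NP [Det no] [AP [Adj nervous]] [N tree]] [VP [V laughed]]]]
The span 'every old spy' is the NP node built by NP → Det AP N.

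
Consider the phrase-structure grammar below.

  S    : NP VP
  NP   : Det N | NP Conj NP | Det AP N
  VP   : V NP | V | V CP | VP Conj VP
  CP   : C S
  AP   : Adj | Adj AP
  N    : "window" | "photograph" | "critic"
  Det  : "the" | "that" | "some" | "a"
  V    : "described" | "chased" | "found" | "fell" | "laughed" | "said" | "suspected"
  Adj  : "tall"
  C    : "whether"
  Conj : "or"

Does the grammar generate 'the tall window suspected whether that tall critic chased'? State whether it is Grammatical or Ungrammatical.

[S [NP [Det the] [AP [Adj tall]] [N window]] [VP [V suspected] [CP [C whether] [S [NP [Det that] [AP [Adj tall]] [N critic]] [VP [V chased]]]]]]
Each bracket corresponds to one application of a listed rule, so the string is derivable from S.

Grammatical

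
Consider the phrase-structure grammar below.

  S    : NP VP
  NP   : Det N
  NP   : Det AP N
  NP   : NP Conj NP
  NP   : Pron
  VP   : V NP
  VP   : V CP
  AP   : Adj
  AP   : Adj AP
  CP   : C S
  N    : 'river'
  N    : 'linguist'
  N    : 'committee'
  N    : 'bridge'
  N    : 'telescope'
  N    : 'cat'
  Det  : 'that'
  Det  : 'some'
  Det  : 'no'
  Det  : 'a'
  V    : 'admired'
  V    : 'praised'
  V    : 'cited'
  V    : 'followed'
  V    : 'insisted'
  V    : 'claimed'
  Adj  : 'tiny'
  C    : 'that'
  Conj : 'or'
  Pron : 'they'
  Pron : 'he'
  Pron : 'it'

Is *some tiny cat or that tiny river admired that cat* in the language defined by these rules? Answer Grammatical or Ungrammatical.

S
  NP
    NP
      Det: some
      AP
        Adj: tiny
      N: cat
    Conj: or
    NP
      Det: that
      AP
        Adj: tiny
      N: river
  VP
    V: admired
    NP
      Det: that
      N: cat
Every word is introduced by a lexical rule and the phrasal rules combine the resulting categories into a single S.

Grammatical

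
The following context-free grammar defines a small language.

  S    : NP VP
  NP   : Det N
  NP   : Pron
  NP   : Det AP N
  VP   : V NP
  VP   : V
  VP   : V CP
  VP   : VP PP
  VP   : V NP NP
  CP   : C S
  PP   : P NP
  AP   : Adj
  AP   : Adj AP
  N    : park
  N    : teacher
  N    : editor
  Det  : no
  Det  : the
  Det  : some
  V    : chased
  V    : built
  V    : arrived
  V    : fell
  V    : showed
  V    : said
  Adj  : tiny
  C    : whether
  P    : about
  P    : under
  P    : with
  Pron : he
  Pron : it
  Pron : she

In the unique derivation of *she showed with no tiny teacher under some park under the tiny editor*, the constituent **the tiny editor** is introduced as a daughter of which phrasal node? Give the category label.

PP

S
  NP
    Pron: she
  VP
    VP
      VP
        VP
          V: showed
        PP
          P: with
          NP
            Det: no
            AP
              Adj: tiny
            N: teacher
      PP
        P: under
        NP
          Det: some
          N: park
    PP
      P: under
      NP
        Det: the
        AP
          Adj: tiny
        N: editor
The span 'the tiny editor' is the NP node built by NP → Det AP N.
Its mother is the PP built by PP → P NP.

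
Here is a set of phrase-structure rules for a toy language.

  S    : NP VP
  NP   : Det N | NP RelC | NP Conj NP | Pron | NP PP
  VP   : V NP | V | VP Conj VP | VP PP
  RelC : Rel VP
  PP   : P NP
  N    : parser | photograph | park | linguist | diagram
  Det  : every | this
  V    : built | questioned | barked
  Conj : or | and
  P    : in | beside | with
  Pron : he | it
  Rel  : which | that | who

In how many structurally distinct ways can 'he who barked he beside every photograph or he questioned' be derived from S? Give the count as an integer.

Two of the 7 distinct bracketings:
[S [NP [NP [Pron he]] [RelC [Rel who] [VP [V barked] [NP [NP [NP [Pron he]] [PP [P beside] [NP [Det every] [N photograph]]]] [Conj or] [NP [Pron he]]]]]] [VP [V questioned]]]
[S [NP [NP [Pron he]] [RelC [Rel who] [VP [V barked] [NP [NP [Pron he]] [PP [P beside] [NP [NP [Det every] [N photograph]] [Conj or] [NP [Pron he]]]]]]]] [VP [V questioned]]]
The trees differ in how a recursive rule is bracketed over the same span.

7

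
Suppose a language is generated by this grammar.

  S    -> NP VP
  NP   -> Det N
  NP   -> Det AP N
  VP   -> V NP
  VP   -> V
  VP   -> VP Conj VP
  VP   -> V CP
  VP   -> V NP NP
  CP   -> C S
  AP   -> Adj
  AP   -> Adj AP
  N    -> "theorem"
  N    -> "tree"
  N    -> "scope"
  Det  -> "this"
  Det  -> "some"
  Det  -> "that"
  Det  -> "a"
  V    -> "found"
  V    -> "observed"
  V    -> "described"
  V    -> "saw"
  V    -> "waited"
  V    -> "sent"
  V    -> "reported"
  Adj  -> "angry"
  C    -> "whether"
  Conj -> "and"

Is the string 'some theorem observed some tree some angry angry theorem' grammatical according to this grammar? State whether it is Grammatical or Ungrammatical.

[S [NP [Det some] [N theorem]] [VP [V observed] [NP [Det some] [N tree]] [NP [Det some] [AP [Adj angry] [AP [Adj angry]]] [N theorem]]]]
Every word is introduced by a lexical rule and the phrasal rules combine the resulting categories into a single S.

Grammatical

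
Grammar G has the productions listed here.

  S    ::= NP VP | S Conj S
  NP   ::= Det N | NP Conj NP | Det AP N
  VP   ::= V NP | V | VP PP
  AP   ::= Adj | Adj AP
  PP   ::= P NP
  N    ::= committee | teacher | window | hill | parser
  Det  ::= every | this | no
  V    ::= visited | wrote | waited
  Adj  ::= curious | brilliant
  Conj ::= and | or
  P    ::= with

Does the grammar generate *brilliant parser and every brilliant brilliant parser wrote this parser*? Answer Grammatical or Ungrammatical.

For S → NP VP, no prefix of the string parses as an NP. The alternative S rule S → S Conj S likewise has no satisfying split.

Ungrammatical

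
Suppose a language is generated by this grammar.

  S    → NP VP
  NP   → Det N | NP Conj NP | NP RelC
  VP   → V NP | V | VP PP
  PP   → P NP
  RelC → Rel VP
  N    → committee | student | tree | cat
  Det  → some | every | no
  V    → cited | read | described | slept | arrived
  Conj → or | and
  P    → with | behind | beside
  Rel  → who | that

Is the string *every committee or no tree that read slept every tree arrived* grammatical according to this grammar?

For S → NP VP, every NP-prefix leaves a non-VP remainder: after 'every committee' the remainder is not a VP; after 'every committee or no tree' the remainder is not a VP; after 'every committee or no tree that read' the remainder is not a VP.

Ungrammatical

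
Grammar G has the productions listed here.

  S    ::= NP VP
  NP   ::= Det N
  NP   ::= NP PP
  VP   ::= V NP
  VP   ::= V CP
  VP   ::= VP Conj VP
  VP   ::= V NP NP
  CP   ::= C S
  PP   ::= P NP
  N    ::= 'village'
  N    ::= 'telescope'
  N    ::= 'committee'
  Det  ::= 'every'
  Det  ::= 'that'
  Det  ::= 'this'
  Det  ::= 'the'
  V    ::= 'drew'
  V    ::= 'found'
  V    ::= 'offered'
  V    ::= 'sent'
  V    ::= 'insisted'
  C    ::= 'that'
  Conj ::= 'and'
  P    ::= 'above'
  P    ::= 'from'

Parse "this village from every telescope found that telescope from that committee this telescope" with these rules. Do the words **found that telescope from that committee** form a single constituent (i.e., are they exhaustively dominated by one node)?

No

[S [NP [NP [Det this] [N village]] [PP [P from] [NP [Det every] [N telescope]]]] [VP [V found] [NP [NP [Det that] [N telescope]] [PP [P from] [NP [Det that] [N committee]]]] [NP [Det this] [N telescope]]]]
The smallest constituent containing 'found that telescope from that committee' is the VP spanning 'found that telescope from that committee this telescope'; no single node in the tree dominates exactly the given words.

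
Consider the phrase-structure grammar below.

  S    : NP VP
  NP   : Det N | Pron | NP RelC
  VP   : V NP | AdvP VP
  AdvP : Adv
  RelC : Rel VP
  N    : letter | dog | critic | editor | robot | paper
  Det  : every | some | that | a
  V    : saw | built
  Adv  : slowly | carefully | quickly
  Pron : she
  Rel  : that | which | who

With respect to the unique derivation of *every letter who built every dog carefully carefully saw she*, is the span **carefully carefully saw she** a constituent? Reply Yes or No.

Yes

[S [NP [NP [Det every] [N letter]] [RelC [Rel who] [VP [V built] [NP [Det every] [N dog]]]]] [VP [AdvP [Adv carefully]] [VP [AdvP [Adv carefully]] [VP [V saw] [NP [Pron she]]]]]]
The words 'carefully carefully saw she' are exhaustively dominated by a single VP node (built by VP → AdvP VP), so they form a constituent.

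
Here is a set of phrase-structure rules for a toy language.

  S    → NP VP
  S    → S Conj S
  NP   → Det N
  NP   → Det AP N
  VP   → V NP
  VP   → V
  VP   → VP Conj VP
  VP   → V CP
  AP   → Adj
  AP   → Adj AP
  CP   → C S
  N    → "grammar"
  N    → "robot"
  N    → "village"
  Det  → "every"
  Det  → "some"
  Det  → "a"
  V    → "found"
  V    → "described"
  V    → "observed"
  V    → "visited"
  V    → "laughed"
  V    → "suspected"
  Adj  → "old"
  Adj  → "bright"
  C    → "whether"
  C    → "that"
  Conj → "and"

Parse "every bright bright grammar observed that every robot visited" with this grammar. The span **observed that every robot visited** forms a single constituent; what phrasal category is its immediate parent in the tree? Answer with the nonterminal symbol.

S
  NP
    Det: every
    AP
      Adj: bright
      AP
        Adj: bright
    N: grammar
  VP
    V: observed
    CP
      C: that
      S
        NP
          Det: every
          N: robot
        VP
          V: visited
The span 'observed that every robot visited' is the VP node built by VP → V CP.
Its mother is the S built by S → NP VP.

S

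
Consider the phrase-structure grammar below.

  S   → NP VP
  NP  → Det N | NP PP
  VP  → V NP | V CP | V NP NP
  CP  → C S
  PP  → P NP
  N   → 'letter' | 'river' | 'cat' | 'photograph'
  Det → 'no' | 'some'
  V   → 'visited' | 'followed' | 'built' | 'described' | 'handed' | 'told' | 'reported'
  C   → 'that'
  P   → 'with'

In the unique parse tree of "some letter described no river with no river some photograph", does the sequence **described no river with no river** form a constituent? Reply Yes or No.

[S [NP [Det some] [N letter]] [VP [V described] [NP [NP [Det no] [N river]] [PP [P with] [NP [Det no] [N river]]]] [NP [Det some] [N photograph]]]]
The smallest constituent containing 'described no river with no river' is the VP spanning 'described no river with no river some photograph'; no single node in the tree dominates exactly the given words.

No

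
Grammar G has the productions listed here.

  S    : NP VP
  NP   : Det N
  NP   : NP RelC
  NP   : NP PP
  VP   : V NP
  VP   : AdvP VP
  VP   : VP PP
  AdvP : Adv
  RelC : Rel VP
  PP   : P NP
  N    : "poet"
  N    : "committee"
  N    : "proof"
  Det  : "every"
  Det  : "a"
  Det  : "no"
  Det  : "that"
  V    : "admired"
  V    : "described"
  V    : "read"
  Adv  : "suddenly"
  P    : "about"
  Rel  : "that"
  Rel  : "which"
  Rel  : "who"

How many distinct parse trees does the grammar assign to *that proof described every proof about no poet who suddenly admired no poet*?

Two of the 3 distinct bracketings:
[S [NP [Det that] [N proof]] [VP [V described] [NP [NP [NP [Det every] [N proof]] [PP [P about] [NP [Det no] [N poet]]]] [RelC [Rel who] [VP [AdvP [Adv suddenly]] [VP [V admired] [NP [Det no] [N poet]]]]]]]]
[S [NP [Det that] [N proof]] [VP [V described] [NP [NP [Det every] [N proof]] [PP [P about] [NP [NP [Det no] [N poet]] [RelC [Rel who] [VP [AdvP [Adv suddenly]] [VP [V admired] [NP [Det no] [N poet]]]]]]]]]]
The trees differ in how a recursive rule is bracketed over the same span.

3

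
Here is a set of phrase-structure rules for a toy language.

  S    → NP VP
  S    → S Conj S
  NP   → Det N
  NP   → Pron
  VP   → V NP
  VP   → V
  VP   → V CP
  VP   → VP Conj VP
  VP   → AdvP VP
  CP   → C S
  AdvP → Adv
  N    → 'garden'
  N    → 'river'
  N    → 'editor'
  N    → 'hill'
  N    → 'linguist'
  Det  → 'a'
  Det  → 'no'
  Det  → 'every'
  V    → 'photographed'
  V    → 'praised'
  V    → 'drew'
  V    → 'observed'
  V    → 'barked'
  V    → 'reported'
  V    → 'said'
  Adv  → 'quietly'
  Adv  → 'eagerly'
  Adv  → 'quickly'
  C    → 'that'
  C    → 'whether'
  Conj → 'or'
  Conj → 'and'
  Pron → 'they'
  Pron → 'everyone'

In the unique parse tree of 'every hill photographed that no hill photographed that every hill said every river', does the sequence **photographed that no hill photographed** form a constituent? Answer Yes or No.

[S [NP [Det every] [N hill]] [VP [V photographed] [CP [C that] [S [NP [Det no] [N hill]] [VP [V photographed] [CP [C that] [S [NP [Det every] [N hill]] [VP [V said] [NP [Det every] [N river]]]]]]]]]]
The smallest constituent containing 'photographed that no hill photographed' is the VP spanning 'photographed that no hill photographed that every hill said every river'; no single node in the tree dominates exactly the given words.

No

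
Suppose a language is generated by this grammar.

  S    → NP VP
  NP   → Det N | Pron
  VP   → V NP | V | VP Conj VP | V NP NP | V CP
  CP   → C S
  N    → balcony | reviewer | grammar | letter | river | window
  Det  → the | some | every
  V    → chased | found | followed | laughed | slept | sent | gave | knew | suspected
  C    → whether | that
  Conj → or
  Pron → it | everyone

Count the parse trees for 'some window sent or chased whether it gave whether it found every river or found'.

Two of the 4 distinct bracketings:
[S [NP [Det some] [N window]] [VP [VP [V sent]] [Conj or] [VP [VP [V chased] [CP [C whether] [S [NP [Pron it]] [VP [V gave] [CP [C whether] [S [NP [Pron it]] [VP [V found] [NP [Det every] [N river]]]]]]]]] [Conj or] [VP [V found]]]]]
[S [NP [Det some] [N window]] [VP [VP [V sent]] [Conj or] [VP [V chased] [CP [C whether] [S [NP [Pron it]] [VP [VP [V gave] [CP [C whether] [S [NP [Pron it]] [VP [V found] [NP [Det every] [N river]]]]]] [Conj or] [VP [V found]]]]]]]]
The trees differ in how a recursive rule is bracketed over the same span.

4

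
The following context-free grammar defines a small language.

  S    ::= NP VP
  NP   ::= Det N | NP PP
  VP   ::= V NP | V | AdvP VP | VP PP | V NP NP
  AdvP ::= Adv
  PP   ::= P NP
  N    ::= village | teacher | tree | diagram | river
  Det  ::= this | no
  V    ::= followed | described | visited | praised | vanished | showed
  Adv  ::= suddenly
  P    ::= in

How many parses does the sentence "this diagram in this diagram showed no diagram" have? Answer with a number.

[S [NP [NP [Det this] [N diagram]] [PP [P in] [NP [Det this] [N diagram]]]] [VP [V showed] [NP [Det no] [N diagram]]]]
No rule offers an alternative attachment or grouping for any span, so this is the only derivation.

1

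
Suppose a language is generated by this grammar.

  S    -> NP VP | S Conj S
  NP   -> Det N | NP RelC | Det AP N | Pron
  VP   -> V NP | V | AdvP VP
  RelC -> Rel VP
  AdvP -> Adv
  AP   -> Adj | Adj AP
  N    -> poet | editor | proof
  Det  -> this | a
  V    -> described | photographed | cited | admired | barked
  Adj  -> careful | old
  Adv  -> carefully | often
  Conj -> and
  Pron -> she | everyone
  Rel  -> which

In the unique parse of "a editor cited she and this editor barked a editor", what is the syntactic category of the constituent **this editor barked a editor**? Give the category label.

S
  S
    NP
      Det: a
      N: editor
    VP
      V: cited
      NP
        Pron: she
  Conj: and
  S
    NP
      Det: this
      N: editor
    VP
      V: barked
      NP
        Det: a
        N: editor
The span 'this editor barked a editor' is the S node built by S → NP VP.

S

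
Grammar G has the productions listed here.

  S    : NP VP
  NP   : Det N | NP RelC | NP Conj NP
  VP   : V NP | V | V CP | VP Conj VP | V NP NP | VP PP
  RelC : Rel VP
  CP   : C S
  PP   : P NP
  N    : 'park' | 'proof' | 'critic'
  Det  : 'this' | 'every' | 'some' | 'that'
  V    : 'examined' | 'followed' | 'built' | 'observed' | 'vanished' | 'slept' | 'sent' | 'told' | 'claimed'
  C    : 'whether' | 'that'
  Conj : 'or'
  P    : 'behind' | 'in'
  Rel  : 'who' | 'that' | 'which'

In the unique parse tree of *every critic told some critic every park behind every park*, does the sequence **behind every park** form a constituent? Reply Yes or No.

[S [NP [Det every] [N critic]] [VP [VP [V told] [NP [Det some] [N critic]] [NP [Det every] [N park]]] [PP [P behind] [NP [Det every] [N park]]]]]
The words 'behind every park' are exhaustively dominated by a single PP node (built by PP → P NP), so they form a constituent.

Yes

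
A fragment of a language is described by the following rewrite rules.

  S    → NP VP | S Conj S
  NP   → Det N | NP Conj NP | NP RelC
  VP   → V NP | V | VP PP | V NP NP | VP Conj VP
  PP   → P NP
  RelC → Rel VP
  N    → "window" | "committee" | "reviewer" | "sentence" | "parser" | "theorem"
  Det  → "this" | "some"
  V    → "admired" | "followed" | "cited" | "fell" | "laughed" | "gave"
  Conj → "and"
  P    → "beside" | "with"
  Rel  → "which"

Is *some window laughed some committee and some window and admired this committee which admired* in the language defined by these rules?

S
  NP
    Det: some
    N: window
  VP
    VP
      V: laughed
      NP
        NP
          Det: some
          N: committee
        Conj: and
        NP
          Det: some
          N: window
    Conj: and
    VP
      V: admired
      NP
        NP
          Det: this
          N: committee
        RelC
          Rel: which
          VP
            V: admired
The bracketing above is licensed at every node by one of the given productions, with S at the root.

Grammatical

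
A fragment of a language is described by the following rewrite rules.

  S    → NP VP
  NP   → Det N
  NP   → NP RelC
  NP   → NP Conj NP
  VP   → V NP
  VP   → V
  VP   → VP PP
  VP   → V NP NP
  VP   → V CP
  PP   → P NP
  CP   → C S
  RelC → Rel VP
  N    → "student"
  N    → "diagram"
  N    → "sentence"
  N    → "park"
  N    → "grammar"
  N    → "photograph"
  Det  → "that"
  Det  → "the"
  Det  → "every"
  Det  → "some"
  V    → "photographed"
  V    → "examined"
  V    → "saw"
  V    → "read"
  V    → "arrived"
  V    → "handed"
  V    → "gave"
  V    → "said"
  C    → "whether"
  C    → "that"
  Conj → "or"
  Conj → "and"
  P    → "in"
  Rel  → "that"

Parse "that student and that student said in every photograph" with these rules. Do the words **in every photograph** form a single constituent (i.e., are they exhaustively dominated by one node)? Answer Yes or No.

[S [NP [NP [Det that] [N student]] [Conj and] [NP [Det that] [N student]]] [VP [VP [V said]] [PP [P in] [NP [Det every] [N photograph]]]]]
The words 'in every photograph' are exhaustively dominated by a single PP node (built by PP → P NP), so they form a constituent.

Yes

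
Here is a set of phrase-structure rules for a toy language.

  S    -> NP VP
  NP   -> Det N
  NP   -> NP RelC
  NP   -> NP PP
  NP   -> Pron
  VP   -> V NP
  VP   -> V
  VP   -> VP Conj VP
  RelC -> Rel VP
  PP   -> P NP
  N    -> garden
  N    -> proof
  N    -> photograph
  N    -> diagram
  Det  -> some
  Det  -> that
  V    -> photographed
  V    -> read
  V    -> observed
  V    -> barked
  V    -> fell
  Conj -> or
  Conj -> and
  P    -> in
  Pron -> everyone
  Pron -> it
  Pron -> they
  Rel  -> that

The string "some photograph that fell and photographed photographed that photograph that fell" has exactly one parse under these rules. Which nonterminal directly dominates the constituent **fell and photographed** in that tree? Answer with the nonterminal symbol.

RelC

[S [NP [NP [Det some] [N photograph]] [RelC [Rel that] [VP [VP [V fell]] [Conj and] [VP [V photographed]]]]] [VP [V photographed] [NP [NP [Det that] [N photograph]] [RelC [Rel that] [VP [V fell]]]]]]
The span 'fell and photographed' is the VP node built by VP → VP Conj VP.
Its mother is the RelC built by RelC → Rel VP.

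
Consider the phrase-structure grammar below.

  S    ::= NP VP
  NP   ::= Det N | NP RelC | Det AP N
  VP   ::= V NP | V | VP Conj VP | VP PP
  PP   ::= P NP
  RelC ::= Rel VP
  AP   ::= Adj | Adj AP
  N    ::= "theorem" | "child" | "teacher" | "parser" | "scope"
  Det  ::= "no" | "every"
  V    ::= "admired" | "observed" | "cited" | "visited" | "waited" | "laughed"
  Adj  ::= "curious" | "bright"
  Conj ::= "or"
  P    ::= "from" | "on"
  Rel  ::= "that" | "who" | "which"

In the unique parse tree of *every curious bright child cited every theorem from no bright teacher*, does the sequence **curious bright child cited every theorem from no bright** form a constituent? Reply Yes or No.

[S [NP [Det every] [AP [Adj curious] [AP [Adj bright]]] [N child]] [VP [VP [V cited] [NP [Det every] [N theorem]]] [PP [P from] [NP [Det no] [AP [Adj bright]] [N teacher]]]]]
The smallest constituent containing 'curious bright child cited every theorem from no bright' is the S spanning 'every curious bright child cited every theorem from no bright teacher'; no single node in the tree dominates exactly the given words.

No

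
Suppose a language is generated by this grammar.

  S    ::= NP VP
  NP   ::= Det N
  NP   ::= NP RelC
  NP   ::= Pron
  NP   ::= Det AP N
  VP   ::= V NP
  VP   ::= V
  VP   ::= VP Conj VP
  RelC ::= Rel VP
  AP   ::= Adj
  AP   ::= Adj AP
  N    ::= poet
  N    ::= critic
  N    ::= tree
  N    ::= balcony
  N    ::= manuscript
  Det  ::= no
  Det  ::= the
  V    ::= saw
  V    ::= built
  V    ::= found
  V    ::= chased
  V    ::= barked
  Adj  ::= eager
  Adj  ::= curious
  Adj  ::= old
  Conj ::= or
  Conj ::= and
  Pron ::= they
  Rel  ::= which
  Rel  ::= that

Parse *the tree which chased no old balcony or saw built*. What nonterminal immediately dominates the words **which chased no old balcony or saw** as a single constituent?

S
  NP
    NP
      Det: the
      N: tree
    RelC
      Rel: which
      VP
        VP
          V: chased
          NP
            Det: no
            AP
              Adj: old
            N: balcony
        Conj: or
        VP
          V: saw
  VP
    V: built
The span 'which chased no old balcony or saw' is the RelC node built by RelC → Rel VP.

RelC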